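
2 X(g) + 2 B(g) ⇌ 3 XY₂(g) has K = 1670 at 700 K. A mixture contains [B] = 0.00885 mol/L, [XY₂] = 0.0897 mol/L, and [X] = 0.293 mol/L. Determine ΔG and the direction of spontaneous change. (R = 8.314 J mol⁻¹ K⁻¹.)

Q = [XY₂]³ / ([X]²·[B]²) = (0.0897)³ / ((0.293)²·(0.00885)²) = 107
ΔG = RT ln(Q/K) = (8.314 J mol⁻¹ K⁻¹)(700 K) × ln(107/1670)
   = (5.820 kJ/mol)(-2.748) = -16.0 kJ/mol
ΔG < 0, so the forward reaction is spontaneous (proceeds forward).

ΔG = -16.0 kJ/mol; the forward reaction is spontaneous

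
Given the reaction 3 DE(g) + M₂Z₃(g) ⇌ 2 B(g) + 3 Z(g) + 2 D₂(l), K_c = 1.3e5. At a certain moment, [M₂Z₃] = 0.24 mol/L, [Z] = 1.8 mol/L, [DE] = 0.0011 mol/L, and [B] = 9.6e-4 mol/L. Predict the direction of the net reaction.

(D₂ is a pure liquid — omitted from Q_c.)
Q_c = [B]²·[Z]³ / ([DE]³·[M₂Z₃]) = (9.6e-4)²·(1.8)³ / ((0.0011)³·(0.24)) = 17000
Q_c = 17000 < K_c = 1.3e5, so the forward reaction proceeds.

in the forward direction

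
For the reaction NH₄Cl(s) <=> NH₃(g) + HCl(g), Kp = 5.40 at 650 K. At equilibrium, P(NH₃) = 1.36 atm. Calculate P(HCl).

(NH₄Cl is a pure solid — omitted from Kp.)
At equilibrium, Kp = P(NH₃)·P(HCl) = 5.40.
(1.36)·(P(HCl)) = 5.40
P(HCl) = 3.97 atm

P(HCl) = 3.97 atm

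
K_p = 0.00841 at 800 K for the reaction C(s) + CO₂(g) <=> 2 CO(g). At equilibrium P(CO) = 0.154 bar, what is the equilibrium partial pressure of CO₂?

P(CO₂) = 2.82 bar

(C is a pure solid — omitted from K_p.)
At equilibrium, K_p = P(CO)² / P(CO₂) = 0.00841.
(0.154)² / (P(CO₂)) = 0.00841
P(CO₂) = 2.82 bar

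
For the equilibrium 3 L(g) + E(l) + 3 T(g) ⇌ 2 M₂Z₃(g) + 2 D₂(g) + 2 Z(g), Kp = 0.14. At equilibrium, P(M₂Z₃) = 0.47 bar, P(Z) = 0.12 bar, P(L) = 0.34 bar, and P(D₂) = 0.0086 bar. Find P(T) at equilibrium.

P(T) = 0.035 bar

(E is a pure liquid — omitted from Kp.)
At equilibrium, Kp = P(M₂Z₃)²·P(D₂)²·P(Z)² / (P(L)³·P(T)³) = 0.14.
(0.47)²·(0.0086)²·(0.12)² / ((0.34)³·(P(T))³) = 0.14
P(T)³ = 4.28e-5 ⇒ P(T) = 0.035 bar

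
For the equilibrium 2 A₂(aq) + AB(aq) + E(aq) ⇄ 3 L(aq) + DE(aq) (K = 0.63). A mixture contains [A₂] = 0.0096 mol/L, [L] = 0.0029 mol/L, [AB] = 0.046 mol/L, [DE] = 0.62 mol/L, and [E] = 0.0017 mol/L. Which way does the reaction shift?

reverse (toward reactants)

Q = [L]³·[DE] / ([A₂]²·[AB]·[E]) = (0.0029)³·(0.62) / ((0.0096)²·(0.046)·(0.0017)) = 2.1
Q = 2.1 > K = 0.63, so the reverse reaction proceeds.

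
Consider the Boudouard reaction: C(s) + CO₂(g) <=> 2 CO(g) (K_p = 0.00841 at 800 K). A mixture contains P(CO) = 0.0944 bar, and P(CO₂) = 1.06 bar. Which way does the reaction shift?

no net change (already at equilibrium)

(C is a pure solid — omitted from Q_p.)
Q_p = P(CO)² / P(CO₂) = (0.0944)² / (1.06) = 0.00841
Q_p = 0.00841 = K_p, so the system is already at equilibrium.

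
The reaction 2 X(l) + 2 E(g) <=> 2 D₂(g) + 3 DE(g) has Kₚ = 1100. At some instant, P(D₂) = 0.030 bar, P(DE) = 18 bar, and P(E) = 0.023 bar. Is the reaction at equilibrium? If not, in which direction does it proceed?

to the left

(X is a pure liquid — omitted from Qₚ.)
Qₚ = P(D₂)²·P(DE)³ / P(E)² = (0.030)²·(18)³ / (0.023)² = 9900
Qₚ = 9900 > Kₚ = 1100, so the reverse reaction proceeds.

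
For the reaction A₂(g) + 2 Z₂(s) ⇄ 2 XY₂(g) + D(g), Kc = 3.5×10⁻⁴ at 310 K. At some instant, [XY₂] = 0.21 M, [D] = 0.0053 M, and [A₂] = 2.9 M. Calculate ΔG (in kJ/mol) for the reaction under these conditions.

(Z₂ is a pure solid — omitted from Qc.)
Qc = [XY₂]²·[D] / [A₂] = (0.21)²·(0.0053) / (2.9) = 8.06×10⁻⁵
ΔG = RT ln(Qc/Kc) = (8.314 J mol⁻¹ K⁻¹)(310 K) × ln(8.06×10⁻⁵/3.5×10⁻⁴)
   = (2.577 kJ/mol)(-1.468) = -3.78 kJ/mol
ΔG < 0, so the forward reaction is spontaneous (proceeds forward).

ΔG = -3.78 kJ/mol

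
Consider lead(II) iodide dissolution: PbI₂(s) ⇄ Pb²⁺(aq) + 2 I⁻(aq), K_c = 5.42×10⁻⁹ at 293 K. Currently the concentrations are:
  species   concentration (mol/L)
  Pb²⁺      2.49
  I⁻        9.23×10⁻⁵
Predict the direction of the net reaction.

(PbI₂ is a pure solid — omitted from Q_c.)
Q_c = [Pb²⁺]·[I⁻]² = (2.49)·(9.23×10⁻⁵)² = 2.12×10⁻⁸
Q_c = 2.12×10⁻⁸ > K_c = 5.42×10⁻⁹, so the reverse reaction proceeds.

reverse (toward reactants)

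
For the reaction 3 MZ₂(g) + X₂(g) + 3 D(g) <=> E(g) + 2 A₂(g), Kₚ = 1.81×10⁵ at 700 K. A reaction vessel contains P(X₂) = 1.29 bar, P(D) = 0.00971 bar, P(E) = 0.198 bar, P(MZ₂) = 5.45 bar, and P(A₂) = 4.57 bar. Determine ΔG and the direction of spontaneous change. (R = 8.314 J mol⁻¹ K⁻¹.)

ΔG = -12.4 kJ/mol; the forward reaction is spontaneous

Qₚ = P(E)·P(A₂)² / (P(MZ₂)³·P(X₂)·P(D)³) = (0.198)·(4.57)² / ((5.45)³·(1.29)·(0.00971)³) = 21600
ΔG = RT ln(Qₚ/Kₚ) = (8.314 J mol⁻¹ K⁻¹)(700 K) × ln(21600/1.81×10⁵)
   = (5.820 kJ/mol)(-2.126) = -12.4 kJ/mol
ΔG < 0, so the forward reaction is spontaneous (proceeds forward).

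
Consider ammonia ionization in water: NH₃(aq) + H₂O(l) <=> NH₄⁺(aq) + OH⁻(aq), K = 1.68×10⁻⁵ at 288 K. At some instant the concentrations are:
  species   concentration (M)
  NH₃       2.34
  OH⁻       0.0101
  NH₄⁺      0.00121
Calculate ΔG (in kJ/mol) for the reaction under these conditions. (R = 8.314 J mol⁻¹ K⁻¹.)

(H₂O is a pure liquid — omitted from Q.)
Q = [NH₄⁺]·[OH⁻] / [NH₃] = (0.00121)·(0.0101) / (2.34) = 5.22×10⁻⁶
ΔG = RT ln(Q/K) = (8.314 J mol⁻¹ K⁻¹)(288 K) × ln(5.22×10⁻⁶/1.68×10⁻⁵)
   = (2.394 kJ/mol)(-1.169) = -2.80 kJ/mol
ΔG < 0, so the forward reaction is spontaneous (proceeds forward).

ΔG = -2.80 kJ/mol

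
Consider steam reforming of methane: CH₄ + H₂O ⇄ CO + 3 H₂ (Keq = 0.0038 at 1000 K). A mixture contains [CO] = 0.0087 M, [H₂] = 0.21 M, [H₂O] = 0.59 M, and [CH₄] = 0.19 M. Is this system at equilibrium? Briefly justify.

Q = [CO]·[H₂]³ / ([CH₄]·[H₂O]) = (0.0087)·(0.21)³ / ((0.19)·(0.59)) = 7.2×10⁻⁴
Q = 7.2×10⁻⁴ < Keq = 0.0038: net forward reaction.

no; Q < K, reaction proceeds forward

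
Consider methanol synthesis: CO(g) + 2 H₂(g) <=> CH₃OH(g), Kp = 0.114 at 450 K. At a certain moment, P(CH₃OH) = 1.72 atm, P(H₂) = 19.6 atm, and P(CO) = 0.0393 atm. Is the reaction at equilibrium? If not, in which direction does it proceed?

Qp = P(CH₃OH) / (P(CO)·P(H₂)²) = (1.72) / ((0.0393)·(19.6)²) = 0.114
Qp = 0.114 = Kp, so the system is already at equilibrium.

at equilibrium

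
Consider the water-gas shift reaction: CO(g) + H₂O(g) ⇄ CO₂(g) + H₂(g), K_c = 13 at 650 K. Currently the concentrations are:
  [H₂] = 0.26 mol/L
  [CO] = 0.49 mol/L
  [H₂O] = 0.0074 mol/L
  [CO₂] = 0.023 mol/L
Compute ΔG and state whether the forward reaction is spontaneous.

ΔG = -11.2 kJ/mol; the forward reaction is spontaneous

Q_c = [CO₂]·[H₂] / ([CO]·[H₂O]) = (0.023)·(0.26) / ((0.49)·(0.0074)) = 1.65
ΔG = RT ln(Q_c/K_c) = (8.314 J mol⁻¹ K⁻¹)(650 K) × ln(1.65/13)
   = (5.404 kJ/mol)(-2.064) = -11.2 kJ/mol
ΔG < 0, so the forward reaction is spontaneous (proceeds forward).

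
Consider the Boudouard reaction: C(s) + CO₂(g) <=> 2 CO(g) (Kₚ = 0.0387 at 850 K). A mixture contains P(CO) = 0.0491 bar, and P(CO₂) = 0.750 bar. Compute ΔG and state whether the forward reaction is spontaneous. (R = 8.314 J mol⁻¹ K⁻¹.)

(C is a pure solid — omitted from Qₚ.)
Qₚ = P(CO)² / P(CO₂) = (0.0491)² / (0.750) = 0.00321
ΔG = RT ln(Qₚ/Kₚ) = (8.314 J mol⁻¹ K⁻¹)(850 K) × ln(0.00321/0.0387)
   = (7.067 kJ/mol)(-2.490) = -17.6 kJ/mol
ΔG < 0, so the forward reaction is spontaneous (proceeds forward).

ΔG = -17.6 kJ/mol; the forward reaction is spontaneous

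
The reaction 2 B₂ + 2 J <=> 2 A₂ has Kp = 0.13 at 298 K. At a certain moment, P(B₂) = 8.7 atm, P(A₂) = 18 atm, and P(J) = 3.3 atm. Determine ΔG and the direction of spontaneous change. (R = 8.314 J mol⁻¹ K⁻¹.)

Qp = P(A₂)² / (P(B₂)²·P(J)²) = (18)² / ((8.7)²·(3.3)²) = 0.393
ΔG = RT ln(Qp/Kp) = (8.314 J mol⁻¹ K⁻¹)(298 K) × ln(0.393/0.13)
   = (2.478 kJ/mol)(1.106) = 2.74 kJ/mol
ΔG > 0, so the forward reaction is non-spontaneous (proceeds in reverse).

ΔG = 2.74 kJ/mol; the forward reaction is non-spontaneous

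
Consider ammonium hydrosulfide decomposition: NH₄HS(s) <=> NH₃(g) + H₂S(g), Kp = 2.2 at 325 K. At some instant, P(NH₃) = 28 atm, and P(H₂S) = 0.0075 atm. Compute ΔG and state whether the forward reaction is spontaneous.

(NH₄HS is a pure solid — omitted from Qp.)
Qp = P(NH₃)·P(H₂S) = (28)·(0.0075) = 0.210
ΔG = RT ln(Qp/Kp) = (8.314 J mol⁻¹ K⁻¹)(325 K) × ln(0.210/2.2)
   = (2.702 kJ/mol)(-2.349) = -6.35 kJ/mol
ΔG < 0, so the forward reaction is spontaneous (proceeds forward).

ΔG = -6.35 kJ/mol; the forward reaction is spontaneous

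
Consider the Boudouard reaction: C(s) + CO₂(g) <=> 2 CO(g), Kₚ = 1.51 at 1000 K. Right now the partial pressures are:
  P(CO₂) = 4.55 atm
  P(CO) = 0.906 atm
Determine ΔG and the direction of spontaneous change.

(C is a pure solid — omitted from Qₚ.)
Qₚ = P(CO)² / P(CO₂) = (0.906)² / (4.55) = 0.180
ΔG = RT ln(Qₚ/Kₚ) = (8.314 J mol⁻¹ K⁻¹)(1000 K) × ln(0.180/1.51)
   = (8.314 kJ/mol)(-2.127) = -17.7 kJ/mol
ΔG < 0, so the forward reaction is spontaneous (proceeds forward).

ΔG = -17.7 kJ/mol; the forward reaction is spontaneous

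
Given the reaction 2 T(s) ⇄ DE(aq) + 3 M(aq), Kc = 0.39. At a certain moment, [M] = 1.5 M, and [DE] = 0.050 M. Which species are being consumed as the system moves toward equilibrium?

T (reactants)

(T is a pure solid — omitted from Qc.)
Qc = [DE]·[M]³ = (0.050)·(1.5)³ = 0.17
Qc = 0.17 < Kc = 0.39: net forward reaction.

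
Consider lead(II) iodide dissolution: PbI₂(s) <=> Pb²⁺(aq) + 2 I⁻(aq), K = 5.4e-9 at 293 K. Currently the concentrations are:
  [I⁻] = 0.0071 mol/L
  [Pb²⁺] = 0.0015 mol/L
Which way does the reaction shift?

reverse (toward reactants)

(PbI₂ is a pure solid — omitted from Q.)
Q = [Pb²⁺]·[I⁻]² = (0.0015)·(0.0071)² = 7.6e-8
Q = 7.6e-8 > K = 5.4e-9, so the reverse reaction proceeds.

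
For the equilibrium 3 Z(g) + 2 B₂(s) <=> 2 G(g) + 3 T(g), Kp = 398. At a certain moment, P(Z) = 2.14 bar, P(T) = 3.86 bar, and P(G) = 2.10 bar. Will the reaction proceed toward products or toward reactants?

in the forward direction

(B₂ is a pure solid — omitted from Qp.)
Qp = P(G)²·P(T)³ / P(Z)³ = (2.10)²·(3.86)³ / (2.14)³ = 25.9
Qp = 25.9 < Kp = 398, so the forward reaction proceeds.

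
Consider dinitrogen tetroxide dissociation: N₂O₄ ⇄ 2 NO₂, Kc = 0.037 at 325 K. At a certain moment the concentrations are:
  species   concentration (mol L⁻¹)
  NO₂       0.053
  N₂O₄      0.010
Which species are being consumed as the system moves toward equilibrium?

NO₂ (products)

Qc = [NO₂]² / [N₂O₄] = (0.053)² / (0.010) = 0.28
Qc = 0.28 > Kc = 0.037: net reverse reaction.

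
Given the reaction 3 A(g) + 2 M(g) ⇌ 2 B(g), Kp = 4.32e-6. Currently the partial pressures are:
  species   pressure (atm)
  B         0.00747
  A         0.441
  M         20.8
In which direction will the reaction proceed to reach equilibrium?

Qp = P(B)² / (P(A)³·P(M)²) = (0.00747)² / ((0.441)³·(20.8)²) = 1.50e-6
Qp = 1.50e-6 < Kp = 4.32e-6, so the forward reaction proceeds.

forward (toward products)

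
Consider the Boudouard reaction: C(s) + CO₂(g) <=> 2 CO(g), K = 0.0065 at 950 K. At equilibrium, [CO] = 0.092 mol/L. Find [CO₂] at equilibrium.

[CO₂] = 1.3 mol/L

(C is a pure solid — omitted from K.)
At equilibrium, K = [CO]² / [CO₂] = 0.0065.
(0.092)² / ([CO₂]) = 0.0065
[CO₂] = 1.30 = 1.3 mol/L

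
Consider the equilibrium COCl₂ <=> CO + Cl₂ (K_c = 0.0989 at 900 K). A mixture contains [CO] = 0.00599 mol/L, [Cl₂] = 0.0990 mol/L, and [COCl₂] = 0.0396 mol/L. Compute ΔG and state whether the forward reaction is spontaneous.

ΔG = -14.1 kJ/mol; the forward reaction is spontaneous

Q_c = [CO]·[Cl₂] / [COCl₂] = (0.00599)·(0.0990) / (0.0396) = 0.0150
ΔG = RT ln(Q_c/K_c) = (8.314 J mol⁻¹ K⁻¹)(900 K) × ln(0.0150/0.0989)
   = (7.483 kJ/mol)(-1.886) = -14.1 kJ/mol
ΔG < 0, so the forward reaction is spontaneous (proceeds forward).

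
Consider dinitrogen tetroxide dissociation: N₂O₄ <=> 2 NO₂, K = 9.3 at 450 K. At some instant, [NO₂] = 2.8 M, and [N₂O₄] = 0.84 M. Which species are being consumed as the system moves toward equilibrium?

none (at equilibrium)

Q = [NO₂]² / [N₂O₄] = (2.8)² / (0.84) = 9.3
Q = 9.3 = K; the system is at equilibrium.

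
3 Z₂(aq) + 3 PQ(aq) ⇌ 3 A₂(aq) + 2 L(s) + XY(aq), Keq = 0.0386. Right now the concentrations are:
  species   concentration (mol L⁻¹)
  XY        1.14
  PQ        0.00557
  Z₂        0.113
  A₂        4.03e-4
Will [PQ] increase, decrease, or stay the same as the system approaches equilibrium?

increase

(L is a pure solid — omitted from Q.)
Q = [A₂]³·[XY] / ([Z₂]³·[PQ]³) = (4.03e-4)³·(1.14) / ((0.113)³·(0.00557)³) = 0.299
Q = 0.299 > Keq = 0.0386: net reverse reaction.
PQ is a reactant, so it increases.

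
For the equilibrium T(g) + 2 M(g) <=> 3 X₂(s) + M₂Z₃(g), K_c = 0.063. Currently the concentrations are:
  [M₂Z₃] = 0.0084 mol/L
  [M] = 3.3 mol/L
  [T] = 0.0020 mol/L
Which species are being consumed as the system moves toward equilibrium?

X₂, M₂Z₃ (products)

(X₂ is a pure solid — omitted from Q_c.)
Q_c = [M₂Z₃] / ([T]·[M]²) = (0.0084) / ((0.0020)·(3.3)²) = 0.39
Q_c = 0.39 > K_c = 0.063: net reverse reaction.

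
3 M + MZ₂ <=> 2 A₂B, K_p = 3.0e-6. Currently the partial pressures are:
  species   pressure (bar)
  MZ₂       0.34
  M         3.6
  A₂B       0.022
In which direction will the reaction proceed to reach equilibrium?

reverse (toward reactants)

Q_p = P(A₂B)² / (P(M)³·P(MZ₂)) = (0.022)² / ((3.6)³·(0.34)) = 3.1e-5
Q_p = 3.1e-5 > K_p = 3.0e-6, so the reverse reaction proceeds.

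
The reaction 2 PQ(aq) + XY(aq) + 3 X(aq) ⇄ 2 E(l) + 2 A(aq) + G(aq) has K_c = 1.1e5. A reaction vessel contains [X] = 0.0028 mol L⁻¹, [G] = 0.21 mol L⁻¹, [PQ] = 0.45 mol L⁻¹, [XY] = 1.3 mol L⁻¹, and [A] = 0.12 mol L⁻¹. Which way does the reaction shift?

(E is a pure liquid — omitted from Q_c.)
Q_c = [A]²·[G] / ([PQ]²·[XY]·[X]³) = (0.12)²·(0.21) / ((0.45)²·(1.3)·(0.0028)³) = 5.2e5
Q_c = 5.2e5 > K_c = 1.1e5, so the reverse reaction proceeds.

to the left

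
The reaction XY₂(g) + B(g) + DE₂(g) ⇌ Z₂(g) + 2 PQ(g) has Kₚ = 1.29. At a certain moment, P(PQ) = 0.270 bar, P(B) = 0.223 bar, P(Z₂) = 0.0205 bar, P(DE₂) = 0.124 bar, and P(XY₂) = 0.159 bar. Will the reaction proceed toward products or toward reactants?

toward products

Qₚ = P(Z₂)·P(PQ)² / (P(XY₂)·P(B)·P(DE₂)) = (0.0205)·(0.270)² / ((0.159)·(0.223)·(0.124)) = 0.340
Qₚ = 0.340 < Kₚ = 1.29, so the forward reaction proceeds.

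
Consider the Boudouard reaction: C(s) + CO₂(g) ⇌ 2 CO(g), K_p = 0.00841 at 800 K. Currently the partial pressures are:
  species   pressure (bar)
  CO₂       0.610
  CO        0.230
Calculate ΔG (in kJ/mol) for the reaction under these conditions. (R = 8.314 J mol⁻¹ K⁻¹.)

(C is a pure solid — omitted from Q_p.)
Q_p = P(CO)² / P(CO₂) = (0.230)² / (0.610) = 0.0867
ΔG = RT ln(Q_p/K_p) = (8.314 J mol⁻¹ K⁻¹)(800 K) × ln(0.0867/0.00841)
   = (6.651 kJ/mol)(2.333) = 15.5 kJ/mol
ΔG > 0, so the forward reaction is non-spontaneous (proceeds in reverse).

ΔG = 15.5 kJ/mol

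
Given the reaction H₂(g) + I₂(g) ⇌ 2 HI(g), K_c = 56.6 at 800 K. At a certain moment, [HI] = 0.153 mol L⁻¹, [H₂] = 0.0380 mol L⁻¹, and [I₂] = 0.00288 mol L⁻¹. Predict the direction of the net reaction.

in the reverse direction

Q_c = [HI]² / ([H₂]·[I₂]) = (0.153)² / ((0.0380)·(0.00288)) = 214
Q_c = 214 > K_c = 56.6, so the reverse reaction proceeds.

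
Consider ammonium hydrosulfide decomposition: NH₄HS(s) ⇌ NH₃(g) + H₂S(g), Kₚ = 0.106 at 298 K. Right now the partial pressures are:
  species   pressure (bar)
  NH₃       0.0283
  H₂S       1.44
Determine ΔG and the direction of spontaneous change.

ΔG = -2.37 kJ/mol; the forward reaction is spontaneous

(NH₄HS is a pure solid — omitted from Qₚ.)
Qₚ = P(NH₃)·P(H₂S) = (0.0283)·(1.44) = 0.0408
ΔG = RT ln(Qₚ/Kₚ) = (8.314 J mol⁻¹ K⁻¹)(298 K) × ln(0.0408/0.106)
   = (2.478 kJ/mol)(-0.9548) = -2.37 kJ/mol
ΔG < 0, so the forward reaction is spontaneous (proceeds forward).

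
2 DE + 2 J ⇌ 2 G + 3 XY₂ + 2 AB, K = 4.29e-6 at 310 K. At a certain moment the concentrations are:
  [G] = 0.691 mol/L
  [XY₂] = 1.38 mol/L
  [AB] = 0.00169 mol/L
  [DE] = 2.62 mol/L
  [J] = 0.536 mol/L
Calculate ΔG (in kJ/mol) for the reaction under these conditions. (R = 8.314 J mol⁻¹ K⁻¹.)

ΔG = -2.21 kJ/mol

Q = [G]²·[XY₂]³·[AB]² / ([DE]²·[J]²) = (0.691)²·(1.38)³·(0.00169)² / ((2.62)²·(0.536)²) = 1.82e-6
ΔG = RT ln(Q/K) = (8.314 J mol⁻¹ K⁻¹)(310 K) × ln(1.82e-6/4.29e-6)
   = (2.577 kJ/mol)(-0.8575) = -2.21 kJ/mol
ΔG < 0, so the forward reaction is spontaneous (proceeds forward).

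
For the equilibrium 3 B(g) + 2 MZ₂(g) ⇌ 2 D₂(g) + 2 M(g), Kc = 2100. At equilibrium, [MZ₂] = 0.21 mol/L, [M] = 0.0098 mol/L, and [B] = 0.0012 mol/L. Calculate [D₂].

At equilibrium, Kc = [D₂]²·[M]² / ([B]³·[MZ₂]²) = 2100.
([D₂])²·(0.0098)² / ((0.0012)³·(0.21)²) = 2100
[D₂]² = 0.00167 ⇒ [D₂] = 0.041 mol/L

[D₂] = 0.041 mol/L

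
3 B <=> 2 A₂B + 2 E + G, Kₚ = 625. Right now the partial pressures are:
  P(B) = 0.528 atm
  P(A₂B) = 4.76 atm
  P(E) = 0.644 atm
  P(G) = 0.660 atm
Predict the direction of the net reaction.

to the right

Qₚ = P(A₂B)²·P(E)²·P(G) / P(B)³ = (4.76)²·(0.644)²·(0.660) / (0.528)³ = 42.1
Qₚ = 42.1 < Kₚ = 625, so the forward reaction proceeds.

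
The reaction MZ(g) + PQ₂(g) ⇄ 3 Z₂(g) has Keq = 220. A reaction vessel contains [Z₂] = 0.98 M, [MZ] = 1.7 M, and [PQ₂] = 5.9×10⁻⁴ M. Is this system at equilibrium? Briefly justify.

Q = [Z₂]³ / ([MZ]·[PQ₂]) = (0.98)³ / ((1.7)·(5.9×10⁻⁴)) = 940
Q = 940 > Keq = 220: net reverse reaction.

no; Q > K, reaction proceeds in reverse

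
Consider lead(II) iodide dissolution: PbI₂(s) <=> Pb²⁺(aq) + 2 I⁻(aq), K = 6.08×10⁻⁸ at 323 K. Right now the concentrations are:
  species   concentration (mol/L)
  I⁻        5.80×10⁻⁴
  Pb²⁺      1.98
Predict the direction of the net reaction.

(PbI₂ is a pure solid — omitted from Q.)
Q = [Pb²⁺]·[I⁻]² = (1.98)·(5.80×10⁻⁴)² = 6.66×10⁻⁷
Q = 6.66×10⁻⁷ > K = 6.08×10⁻⁸, so the reverse reaction proceeds.

reverse (toward reactants)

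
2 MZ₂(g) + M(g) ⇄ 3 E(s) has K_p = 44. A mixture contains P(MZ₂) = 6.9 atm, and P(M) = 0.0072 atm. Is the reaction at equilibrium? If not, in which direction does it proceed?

(E is a pure solid — omitted from Q_p.)
Q_p = 1 / (P(MZ₂)²·P(M)) = 1 / ((6.9)²·(0.0072)) = 2.9
Q_p = 2.9 < K_p = 44, so the forward reaction proceeds.

forward (toward products)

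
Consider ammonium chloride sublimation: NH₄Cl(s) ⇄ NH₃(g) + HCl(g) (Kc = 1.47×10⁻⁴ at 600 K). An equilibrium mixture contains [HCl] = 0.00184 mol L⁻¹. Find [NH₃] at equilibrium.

[NH₃] = 0.0799 mol L⁻¹

(NH₄Cl is a pure solid — omitted from Kc.)
At equilibrium, Kc = [NH₃]·[HCl] = 1.47×10⁻⁴.
([NH₃])·(0.00184) = 1.47×10⁻⁴
[NH₃] = 0.0799 mol L⁻¹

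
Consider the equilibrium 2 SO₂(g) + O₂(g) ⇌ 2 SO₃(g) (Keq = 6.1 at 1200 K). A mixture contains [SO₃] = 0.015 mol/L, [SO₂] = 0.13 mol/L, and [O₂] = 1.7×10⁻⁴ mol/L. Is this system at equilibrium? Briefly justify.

Q = [SO₃]² / ([SO₂]²·[O₂]) = (0.015)² / ((0.13)²·(1.7×10⁻⁴)) = 78
Q = 78 > Keq = 6.1: net reverse reaction.

no; Q > K, reaction proceeds in reverse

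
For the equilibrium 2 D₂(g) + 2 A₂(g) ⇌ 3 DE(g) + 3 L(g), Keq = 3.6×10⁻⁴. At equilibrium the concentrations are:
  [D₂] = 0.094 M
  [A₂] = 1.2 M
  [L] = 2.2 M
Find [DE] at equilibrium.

[DE] = 0.0075 M

At equilibrium, Keq = [DE]³·[L]³ / ([D₂]²·[A₂]²) = 3.6×10⁻⁴.
([DE])³·(2.2)³ / ((0.094)²·(1.2)²) = 3.6×10⁻⁴
[DE]³ = 4.30×10⁻⁷ ⇒ [DE] = 0.0075 M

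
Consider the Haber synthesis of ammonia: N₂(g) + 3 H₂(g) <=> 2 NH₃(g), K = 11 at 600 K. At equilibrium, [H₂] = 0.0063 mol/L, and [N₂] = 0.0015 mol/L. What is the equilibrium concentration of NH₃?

[NH₃] = 6.4×10⁻⁵ mol/L

At equilibrium, K = [NH₃]² / ([N₂]·[H₂]³) = 11.
([NH₃])² / ((0.0015)·(0.0063)³) = 11
[NH₃]² = 4.13×10⁻⁹ ⇒ [NH₃] = 6.4×10⁻⁵ mol/L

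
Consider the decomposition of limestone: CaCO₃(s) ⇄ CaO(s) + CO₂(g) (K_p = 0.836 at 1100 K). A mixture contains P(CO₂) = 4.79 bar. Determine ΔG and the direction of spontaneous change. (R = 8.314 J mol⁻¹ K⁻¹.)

ΔG = 16.0 kJ/mol; the forward reaction is non-spontaneous

(CaCO₃, CaO are pure solids — omitted from Q_p.)
Q_p = P(CO₂) = 4.79
ΔG = RT ln(Q_p/K_p) = (8.314 J mol⁻¹ K⁻¹)(1100 K) × ln(4.79/0.836)
   = (9.145 kJ/mol)(1.746) = 16.0 kJ/mol
ΔG > 0, so the forward reaction is non-spontaneous (proceeds in reverse).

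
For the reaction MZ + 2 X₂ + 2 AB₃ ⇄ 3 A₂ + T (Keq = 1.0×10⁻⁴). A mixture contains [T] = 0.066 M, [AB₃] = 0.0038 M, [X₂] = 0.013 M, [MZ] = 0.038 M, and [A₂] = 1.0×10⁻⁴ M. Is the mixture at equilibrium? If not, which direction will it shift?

no; Q > K, reaction proceeds in reverse

Q = [A₂]³·[T] / ([MZ]·[X₂]²·[AB₃]²) = (1.0×10⁻⁴)³·(0.066) / ((0.038)·(0.013)²·(0.0038)²) = 7.1×10⁻⁴
Q = 7.1×10⁻⁴ > Keq = 1.0×10⁻⁴: net reverse reaction.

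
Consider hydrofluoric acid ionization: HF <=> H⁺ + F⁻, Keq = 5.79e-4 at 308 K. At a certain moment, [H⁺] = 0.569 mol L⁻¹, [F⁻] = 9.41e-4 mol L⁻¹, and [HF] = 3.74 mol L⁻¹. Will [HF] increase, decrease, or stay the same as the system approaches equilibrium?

decrease

Q = [H⁺]·[F⁻] / [HF] = (0.569)·(9.41e-4) / (3.74) = 1.43e-4
Q = 1.43e-4 < Keq = 5.79e-4: net forward reaction.
HF is a reactant, so it decreases.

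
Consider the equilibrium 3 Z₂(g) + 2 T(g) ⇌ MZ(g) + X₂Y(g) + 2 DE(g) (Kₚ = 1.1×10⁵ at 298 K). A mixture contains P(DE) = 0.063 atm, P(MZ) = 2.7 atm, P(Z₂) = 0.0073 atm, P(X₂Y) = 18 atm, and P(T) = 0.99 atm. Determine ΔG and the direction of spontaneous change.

ΔG = 3.78 kJ/mol; the forward reaction is non-spontaneous

Qₚ = P(MZ)·P(X₂Y)·P(DE)² / (P(Z₂)³·P(T)²) = (2.7)·(18)·(0.063)² / ((0.0073)³·(0.99)²) = 5.06×10⁵
ΔG = RT ln(Qₚ/Kₚ) = (8.314 J mol⁻¹ K⁻¹)(298 K) × ln(5.06×10⁵/1.1×10⁵)
   = (2.478 kJ/mol)(1.526) = 3.78 kJ/mol
ΔG > 0, so the forward reaction is non-spontaneous (proceeds in reverse).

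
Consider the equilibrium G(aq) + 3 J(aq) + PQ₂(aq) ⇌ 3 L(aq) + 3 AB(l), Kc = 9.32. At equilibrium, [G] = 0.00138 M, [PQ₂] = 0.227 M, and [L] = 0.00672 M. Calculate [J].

(AB is a pure liquid — omitted from Kc.)
At equilibrium, Kc = [L]³ / ([G]·[J]³·[PQ₂]) = 9.32.
(0.00672)³ / ((0.00138)·([J])³·(0.227)) = 9.32
[J]³ = 1.04e-4 ⇒ [J] = 0.0470 M

[J] = 0.0470 M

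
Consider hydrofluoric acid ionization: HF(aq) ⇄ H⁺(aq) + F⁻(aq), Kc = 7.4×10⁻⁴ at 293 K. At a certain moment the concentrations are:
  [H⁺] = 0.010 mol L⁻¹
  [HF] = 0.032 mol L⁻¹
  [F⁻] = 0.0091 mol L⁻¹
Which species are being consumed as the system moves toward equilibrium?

H⁺, F⁻ (products)

Qc = [H⁺]·[F⁻] / [HF] = (0.010)·(0.0091) / (0.032) = 0.0028
Qc = 0.0028 > Kc = 7.4×10⁻⁴: net reverse reaction.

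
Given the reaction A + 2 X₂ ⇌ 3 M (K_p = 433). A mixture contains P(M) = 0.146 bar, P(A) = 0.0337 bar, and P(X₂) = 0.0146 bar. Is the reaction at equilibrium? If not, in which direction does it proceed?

Q_p = P(M)³ / (P(A)·P(X₂)²) = (0.146)³ / ((0.0337)·(0.0146)²) = 433
Q_p = 433 = K_p, so the system is already at equilibrium.

neither direction; the system is at equilibrium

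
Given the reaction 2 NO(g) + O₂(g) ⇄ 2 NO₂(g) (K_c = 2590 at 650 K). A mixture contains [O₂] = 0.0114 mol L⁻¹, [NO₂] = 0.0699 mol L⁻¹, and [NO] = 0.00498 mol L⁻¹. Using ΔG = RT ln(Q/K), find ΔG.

Q_c = [NO₂]² / ([NO]²·[O₂]) = (0.0699)² / ((0.00498)²·(0.0114)) = 17300
ΔG = RT ln(Q_c/K_c) = (8.314 J mol⁻¹ K⁻¹)(650 K) × ln(17300/2590)
   = (5.404 kJ/mol)(1.899) = 10.3 kJ/mol
ΔG > 0, so the forward reaction is non-spontaneous (proceeds in reverse).

ΔG = 10.3 kJ/mol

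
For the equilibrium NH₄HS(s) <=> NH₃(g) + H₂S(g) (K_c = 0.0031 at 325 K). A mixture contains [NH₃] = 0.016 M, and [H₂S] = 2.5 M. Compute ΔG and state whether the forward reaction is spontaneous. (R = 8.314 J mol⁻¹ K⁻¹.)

ΔG = 6.91 kJ/mol; the forward reaction is non-spontaneous

(NH₄HS is a pure solid — omitted from Q_c.)
Q_c = [NH₃]·[H₂S] = (0.016)·(2.5) = 0.0400
ΔG = RT ln(Q_c/K_c) = (8.314 J mol⁻¹ K⁻¹)(325 K) × ln(0.0400/0.0031)
   = (2.702 kJ/mol)(2.557) = 6.91 kJ/mol
ΔG > 0, so the forward reaction is non-spontaneous (proceeds in reverse).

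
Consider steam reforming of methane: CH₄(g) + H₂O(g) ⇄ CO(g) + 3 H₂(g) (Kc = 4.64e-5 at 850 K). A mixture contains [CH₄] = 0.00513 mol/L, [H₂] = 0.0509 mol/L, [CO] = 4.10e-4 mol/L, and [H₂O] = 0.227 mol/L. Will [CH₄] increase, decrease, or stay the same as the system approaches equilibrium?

Qc = [CO]·[H₂]³ / ([CH₄]·[H₂O]) = (4.10e-4)·(0.0509)³ / ((0.00513)·(0.227)) = 4.64e-5
Qc = 4.64e-5 = Kc; the system is at equilibrium.

stay the same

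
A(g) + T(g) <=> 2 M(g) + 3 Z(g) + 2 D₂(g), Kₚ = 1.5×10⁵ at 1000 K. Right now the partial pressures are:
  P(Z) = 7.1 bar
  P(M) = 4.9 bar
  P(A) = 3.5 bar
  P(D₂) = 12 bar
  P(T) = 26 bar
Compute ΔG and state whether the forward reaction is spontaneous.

ΔG = -20.0 kJ/mol; the forward reaction is spontaneous

Qₚ = P(M)²·P(Z)³·P(D₂)² / (P(A)·P(T)) = (4.9)²·(7.1)³·(12)² / ((3.5)·(26)) = 13600
ΔG = RT ln(Qₚ/Kₚ) = (8.314 J mol⁻¹ K⁻¹)(1000 K) × ln(13600/1.5×10⁵)
   = (8.314 kJ/mol)(-2.401) = -20.0 kJ/mol
ΔG < 0, so the forward reaction is spontaneous (proceeds forward).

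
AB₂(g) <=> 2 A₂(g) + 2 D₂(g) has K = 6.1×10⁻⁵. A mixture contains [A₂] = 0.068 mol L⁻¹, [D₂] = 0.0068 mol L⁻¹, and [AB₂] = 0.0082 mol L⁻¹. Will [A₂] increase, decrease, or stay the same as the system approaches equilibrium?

Q = [A₂]²·[D₂]² / [AB₂] = (0.068)²·(0.0068)² / (0.0082) = 2.6×10⁻⁵
Q = 2.6×10⁻⁵ < K = 6.1×10⁻⁵: net forward reaction.
A₂ is a product, so it increases.

increase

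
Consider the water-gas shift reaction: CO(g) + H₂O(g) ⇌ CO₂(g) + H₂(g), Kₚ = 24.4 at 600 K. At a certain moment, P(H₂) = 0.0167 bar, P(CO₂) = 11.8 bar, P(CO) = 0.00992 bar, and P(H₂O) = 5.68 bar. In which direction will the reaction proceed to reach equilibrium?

to the right

Qₚ = P(CO₂)·P(H₂) / (P(CO)·P(H₂O)) = (11.8)·(0.0167) / ((0.00992)·(5.68)) = 3.50
Qₚ = 3.50 < Kₚ = 24.4, so the forward reaction proceeds.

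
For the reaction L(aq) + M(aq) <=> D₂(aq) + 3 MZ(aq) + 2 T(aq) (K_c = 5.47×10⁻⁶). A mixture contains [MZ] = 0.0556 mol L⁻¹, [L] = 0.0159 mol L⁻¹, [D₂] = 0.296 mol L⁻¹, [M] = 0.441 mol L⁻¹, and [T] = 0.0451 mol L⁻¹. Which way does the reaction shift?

Q_c = [D₂]·[MZ]³·[T]² / ([L]·[M]) = (0.296)·(0.0556)³·(0.0451)² / ((0.0159)·(0.441)) = 1.48×10⁻⁵
Q_c = 1.48×10⁻⁵ > K_c = 5.47×10⁻⁶, so the reverse reaction proceeds.

toward reactants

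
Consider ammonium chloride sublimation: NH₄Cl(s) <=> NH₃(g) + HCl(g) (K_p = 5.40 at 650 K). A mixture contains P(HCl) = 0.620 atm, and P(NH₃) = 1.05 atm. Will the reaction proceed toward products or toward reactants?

toward products

(NH₄Cl is a pure solid — omitted from Q_p.)
Q_p = P(NH₃)·P(HCl) = (1.05)·(0.620) = 0.651
Q_p = 0.651 < K_p = 5.40, so the forward reaction proceeds.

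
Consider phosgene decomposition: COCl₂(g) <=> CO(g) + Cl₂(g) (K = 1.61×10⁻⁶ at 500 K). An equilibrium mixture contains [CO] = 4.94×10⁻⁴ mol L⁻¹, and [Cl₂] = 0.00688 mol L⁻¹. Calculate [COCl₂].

[COCl₂] = 2.11 mol L⁻¹

At equilibrium, K = [CO]·[Cl₂] / [COCl₂] = 1.61×10⁻⁶.
(4.94×10⁻⁴)·(0.00688) / ([COCl₂]) = 1.61×10⁻⁶
[COCl₂] = 2.11 mol L⁻¹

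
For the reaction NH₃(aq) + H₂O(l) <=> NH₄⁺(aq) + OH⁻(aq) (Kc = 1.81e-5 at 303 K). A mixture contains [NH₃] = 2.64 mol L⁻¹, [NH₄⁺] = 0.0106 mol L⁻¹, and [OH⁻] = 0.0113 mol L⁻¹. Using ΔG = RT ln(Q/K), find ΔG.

ΔG = 2.32 kJ/mol

(H₂O is a pure liquid — omitted from Qc.)
Qc = [NH₄⁺]·[OH⁻] / [NH₃] = (0.0106)·(0.0113) / (2.64) = 4.54e-5
ΔG = RT ln(Qc/Kc) = (8.314 J mol⁻¹ K⁻¹)(303 K) × ln(4.54e-5/1.81e-5)
   = (2.519 kJ/mol)(0.9196) = 2.32 kJ/mol
ΔG > 0, so the forward reaction is non-spontaneous (proceeds in reverse).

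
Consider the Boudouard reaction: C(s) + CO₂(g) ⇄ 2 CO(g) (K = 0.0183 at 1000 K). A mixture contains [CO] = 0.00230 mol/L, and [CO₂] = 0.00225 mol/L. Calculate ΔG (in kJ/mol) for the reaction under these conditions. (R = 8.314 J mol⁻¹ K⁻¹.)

(C is a pure solid — omitted from Q.)
Q = [CO]² / [CO₂] = (0.00230)² / (0.00225) = 0.00235
ΔG = RT ln(Q/K) = (8.314 J mol⁻¹ K⁻¹)(1000 K) × ln(0.00235/0.0183)
   = (8.314 kJ/mol)(-2.052) = -17.1 kJ/mol
ΔG < 0, so the forward reaction is spontaneous (proceeds forward).

ΔG = -17.1 kJ/mol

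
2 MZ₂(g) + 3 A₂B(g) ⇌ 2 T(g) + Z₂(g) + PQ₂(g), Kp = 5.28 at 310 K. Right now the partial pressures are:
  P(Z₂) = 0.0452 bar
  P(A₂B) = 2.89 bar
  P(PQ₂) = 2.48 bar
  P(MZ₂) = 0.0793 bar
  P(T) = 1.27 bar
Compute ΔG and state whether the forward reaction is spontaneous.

ΔG = -3.84 kJ/mol; the forward reaction is spontaneous

Qp = P(T)²·P(Z₂)·P(PQ₂) / (P(MZ₂)²·P(A₂B)³) = (1.27)²·(0.0452)·(2.48) / ((0.0793)²·(2.89)³) = 1.19
ΔG = RT ln(Qp/Kp) = (8.314 J mol⁻¹ K⁻¹)(310 K) × ln(1.19/5.28)
   = (2.577 kJ/mol)(-1.490) = -3.84 kJ/mol
ΔG < 0, so the forward reaction is spontaneous (proceeds forward).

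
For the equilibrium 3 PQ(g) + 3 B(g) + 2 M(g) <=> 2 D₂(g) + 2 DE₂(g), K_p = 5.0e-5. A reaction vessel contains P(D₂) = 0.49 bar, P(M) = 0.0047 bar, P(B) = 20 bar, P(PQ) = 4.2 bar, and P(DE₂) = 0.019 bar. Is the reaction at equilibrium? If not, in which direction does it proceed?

to the right

Q_p = P(D₂)²·P(DE₂)² / (P(PQ)³·P(B)³·P(M)²) = (0.49)²·(0.019)² / ((4.2)³·(20)³·(0.0047)²) = 6.6e-6
Q_p = 6.6e-6 < K_p = 5.0e-5, so the forward reaction proceeds.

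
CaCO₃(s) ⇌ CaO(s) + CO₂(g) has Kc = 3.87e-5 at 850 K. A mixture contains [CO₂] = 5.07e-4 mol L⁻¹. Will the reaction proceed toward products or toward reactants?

(CaCO₃, CaO are pure solids — omitted from Qc.)
Qc = [CO₂] = 5.07e-4
Qc = 5.07e-4 > Kc = 3.87e-5, so the reverse reaction proceeds.

reverse (toward reactants)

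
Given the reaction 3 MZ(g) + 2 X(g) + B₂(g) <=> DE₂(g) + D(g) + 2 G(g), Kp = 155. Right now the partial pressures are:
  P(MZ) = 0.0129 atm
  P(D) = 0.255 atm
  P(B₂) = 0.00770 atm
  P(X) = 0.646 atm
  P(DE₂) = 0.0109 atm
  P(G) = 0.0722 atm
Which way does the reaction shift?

in the reverse direction

Qp = P(DE₂)·P(D)·P(G)² / (P(MZ)³·P(X)²·P(B₂)) = (0.0109)·(0.255)·(0.0722)² / ((0.0129)³·(0.646)²·(0.00770)) = 2100
Qp = 2100 > Kp = 155, so the reverse reaction proceeds.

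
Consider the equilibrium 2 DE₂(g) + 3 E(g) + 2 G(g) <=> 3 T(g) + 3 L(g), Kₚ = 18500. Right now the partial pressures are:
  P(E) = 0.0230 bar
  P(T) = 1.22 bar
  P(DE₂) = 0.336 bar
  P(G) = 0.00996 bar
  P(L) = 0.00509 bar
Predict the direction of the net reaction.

toward products

Qₚ = P(T)³·P(L)³ / (P(DE₂)²·P(E)³·P(G)²) = (1.22)³·(0.00509)³ / ((0.336)²·(0.0230)³·(0.00996)²) = 1760
Qₚ = 1760 < Kₚ = 18500, so the forward reaction proceeds.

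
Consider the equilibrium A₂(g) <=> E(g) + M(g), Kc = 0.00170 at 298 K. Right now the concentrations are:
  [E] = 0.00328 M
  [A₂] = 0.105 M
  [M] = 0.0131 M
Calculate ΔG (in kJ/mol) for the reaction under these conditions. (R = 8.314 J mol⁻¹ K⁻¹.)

Qc = [E]·[M] / [A₂] = (0.00328)·(0.0131) / (0.105) = 4.09e-4
ΔG = RT ln(Qc/Kc) = (8.314 J mol⁻¹ K⁻¹)(298 K) × ln(4.09e-4/0.00170)
   = (2.478 kJ/mol)(-1.425) = -3.53 kJ/mol
ΔG < 0, so the forward reaction is spontaneous (proceeds forward).

ΔG = -3.53 kJ/mol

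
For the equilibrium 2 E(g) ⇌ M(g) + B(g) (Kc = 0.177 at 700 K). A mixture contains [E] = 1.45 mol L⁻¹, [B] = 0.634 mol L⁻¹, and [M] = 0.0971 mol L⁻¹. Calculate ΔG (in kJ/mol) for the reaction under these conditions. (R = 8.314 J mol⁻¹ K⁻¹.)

Qc = [M]·[B] / [E]² = (0.0971)·(0.634) / (1.45)² = 0.0293
ΔG = RT ln(Qc/Kc) = (8.314 J mol⁻¹ K⁻¹)(700 K) × ln(0.0293/0.177)
   = (5.820 kJ/mol)(-1.799) = -10.5 kJ/mol
ΔG < 0, so the forward reaction is spontaneous (proceeds forward).

ΔG = -10.5 kJ/mol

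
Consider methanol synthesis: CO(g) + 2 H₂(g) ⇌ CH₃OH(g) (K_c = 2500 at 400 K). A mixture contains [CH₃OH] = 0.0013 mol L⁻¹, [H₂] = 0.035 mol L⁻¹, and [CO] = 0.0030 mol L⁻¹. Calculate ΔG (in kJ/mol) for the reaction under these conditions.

ΔG = -6.50 kJ/mol

Q_c = [CH₃OH] / ([CO]·[H₂]²) = (0.0013) / ((0.0030)·(0.035)²) = 354
ΔG = RT ln(Q_c/K_c) = (8.314 J mol⁻¹ K⁻¹)(400 K) × ln(354/2500)
   = (3.326 kJ/mol)(-1.955) = -6.50 kJ/mol
ΔG < 0, so the forward reaction is spontaneous (proceeds forward).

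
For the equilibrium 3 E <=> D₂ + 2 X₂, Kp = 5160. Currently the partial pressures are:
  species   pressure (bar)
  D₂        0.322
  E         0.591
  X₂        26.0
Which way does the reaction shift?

toward products

Qp = P(D₂)·P(X₂)² / P(E)³ = (0.322)·(26.0)² / (0.591)³ = 1050
Qp = 1050 < Kp = 5160, so the forward reaction proceeds.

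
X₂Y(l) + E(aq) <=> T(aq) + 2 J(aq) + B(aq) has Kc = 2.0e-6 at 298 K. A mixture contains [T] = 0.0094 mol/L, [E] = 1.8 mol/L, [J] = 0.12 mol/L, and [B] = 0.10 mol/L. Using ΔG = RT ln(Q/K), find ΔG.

ΔG = 3.28 kJ/mol

(X₂Y is a pure liquid — omitted from Qc.)
Qc = [T]·[J]²·[B] / [E] = (0.0094)·(0.12)²·(0.10) / (1.8) = 7.52e-6
ΔG = RT ln(Qc/Kc) = (8.314 J mol⁻¹ K⁻¹)(298 K) × ln(7.52e-6/2.0e-6)
   = (2.478 kJ/mol)(1.324) = 3.28 kJ/mol
ΔG > 0, so the forward reaction is non-spontaneous (proceeds in reverse).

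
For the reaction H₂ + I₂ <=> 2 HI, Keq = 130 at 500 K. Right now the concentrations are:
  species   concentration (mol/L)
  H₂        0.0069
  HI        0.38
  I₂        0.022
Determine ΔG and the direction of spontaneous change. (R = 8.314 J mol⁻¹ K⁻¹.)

Q = [HI]² / ([H₂]·[I₂]) = (0.38)² / ((0.0069)·(0.022)) = 951
ΔG = RT ln(Q/Keq) = (8.314 J mol⁻¹ K⁻¹)(500 K) × ln(951/130)
   = (4.157 kJ/mol)(1.990) = 8.27 kJ/mol
ΔG > 0, so the forward reaction is non-spontaneous (proceeds in reverse).

ΔG = 8.27 kJ/mol; the forward reaction is non-spontaneous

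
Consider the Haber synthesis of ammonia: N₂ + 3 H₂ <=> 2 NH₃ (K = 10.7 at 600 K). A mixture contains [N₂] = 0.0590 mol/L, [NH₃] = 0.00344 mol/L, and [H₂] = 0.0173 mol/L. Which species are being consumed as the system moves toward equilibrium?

NH₃ (products)

Q = [NH₃]² / ([N₂]·[H₂]³) = (0.00344)² / ((0.0590)·(0.0173)³) = 38.7
Q = 38.7 > K = 10.7: net reverse reaction.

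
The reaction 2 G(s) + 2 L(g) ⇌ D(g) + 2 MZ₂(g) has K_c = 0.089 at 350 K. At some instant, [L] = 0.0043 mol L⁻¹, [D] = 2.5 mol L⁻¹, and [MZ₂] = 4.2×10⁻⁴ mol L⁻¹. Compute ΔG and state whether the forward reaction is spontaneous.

(G is a pure solid — omitted from Q_c.)
Q_c = [D]·[MZ₂]² / [L]² = (2.5)·(4.2×10⁻⁴)² / (0.0043)² = 0.0239
ΔG = RT ln(Q_c/K_c) = (8.314 J mol⁻¹ K⁻¹)(350 K) × ln(0.0239/0.089)
   = (2.910 kJ/mol)(-1.315) = -3.83 kJ/mol
ΔG < 0, so the forward reaction is spontaneous (proceeds forward).

ΔG = -3.83 kJ/mol; the forward reaction is spontaneous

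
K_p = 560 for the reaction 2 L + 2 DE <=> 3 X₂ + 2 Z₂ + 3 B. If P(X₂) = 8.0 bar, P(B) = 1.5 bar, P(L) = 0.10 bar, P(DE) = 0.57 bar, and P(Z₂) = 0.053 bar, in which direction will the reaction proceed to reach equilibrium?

Q_p = P(X₂)³·P(Z₂)²·P(B)³ / (P(L)²·P(DE)²) = (8.0)³·(0.053)²·(1.5)³ / ((0.10)²·(0.57)²) = 1500
Q_p = 1500 > K_p = 560, so the reverse reaction proceeds.

toward reactants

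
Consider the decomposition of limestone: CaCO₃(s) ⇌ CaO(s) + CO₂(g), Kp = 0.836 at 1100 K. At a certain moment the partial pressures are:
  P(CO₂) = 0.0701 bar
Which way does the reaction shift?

toward products

(CaCO₃, CaO are pure solids — omitted from Qp.)
Qp = P(CO₂) = 0.0701
Qp = 0.0701 < Kp = 0.836, so the forward reaction proceeds.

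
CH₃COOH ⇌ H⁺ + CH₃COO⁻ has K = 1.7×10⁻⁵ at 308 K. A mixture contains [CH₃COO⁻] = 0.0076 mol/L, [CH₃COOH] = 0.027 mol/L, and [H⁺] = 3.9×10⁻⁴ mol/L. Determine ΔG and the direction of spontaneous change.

ΔG = 4.78 kJ/mol; the forward reaction is non-spontaneous

Q = [H⁺]·[CH₃COO⁻] / [CH₃COOH] = (3.9×10⁻⁴)·(0.0076) / (0.027) = 1.10×10⁻⁴
ΔG = RT ln(Q/K) = (8.314 J mol⁻¹ K⁻¹)(308 K) × ln(1.10×10⁻⁴/1.7×10⁻⁵)
   = (2.561 kJ/mol)(1.867) = 4.78 kJ/mol
ΔG > 0, so the forward reaction is non-spontaneous (proceeds in reverse).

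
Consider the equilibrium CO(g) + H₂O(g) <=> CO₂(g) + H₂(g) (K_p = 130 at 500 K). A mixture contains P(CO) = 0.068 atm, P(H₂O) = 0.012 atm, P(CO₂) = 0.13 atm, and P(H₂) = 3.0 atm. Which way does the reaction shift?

reverse (toward reactants)

Q_p = P(CO₂)·P(H₂) / (P(CO)·P(H₂O)) = (0.13)·(3.0) / ((0.068)·(0.012)) = 480
Q_p = 480 > K_p = 130, so the reverse reaction proceeds.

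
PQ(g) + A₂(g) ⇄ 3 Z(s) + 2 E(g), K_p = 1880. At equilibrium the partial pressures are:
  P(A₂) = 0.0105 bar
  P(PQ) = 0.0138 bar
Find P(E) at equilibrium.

P(E) = 0.522 bar

(Z is a pure solid — omitted from K_p.)
At equilibrium, K_p = P(E)² / (P(PQ)·P(A₂)) = 1880.
(P(E))² / ((0.0138)·(0.0105)) = 1880
P(E)² = 0.272 ⇒ P(E) = 0.522 bar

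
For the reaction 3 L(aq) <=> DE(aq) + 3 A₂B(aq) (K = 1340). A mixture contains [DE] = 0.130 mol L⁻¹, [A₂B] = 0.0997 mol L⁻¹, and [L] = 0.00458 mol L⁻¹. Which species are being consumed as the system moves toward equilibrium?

Q = [DE]·[A₂B]³ / [L]³ = (0.130)·(0.0997)³ / (0.00458)³ = 1340
Q = 1340 = K; the system is at equilibrium.

none (at equilibrium)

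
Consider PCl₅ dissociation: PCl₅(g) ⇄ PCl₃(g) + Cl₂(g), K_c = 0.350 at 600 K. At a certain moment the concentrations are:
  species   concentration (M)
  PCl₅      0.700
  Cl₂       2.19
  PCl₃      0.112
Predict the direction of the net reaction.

Q_c = [PCl₃]·[Cl₂] / [PCl₅] = (0.112)·(2.19) / (0.700) = 0.350
Q_c = 0.350 = K_c, so the system is already at equilibrium.

at equilibrium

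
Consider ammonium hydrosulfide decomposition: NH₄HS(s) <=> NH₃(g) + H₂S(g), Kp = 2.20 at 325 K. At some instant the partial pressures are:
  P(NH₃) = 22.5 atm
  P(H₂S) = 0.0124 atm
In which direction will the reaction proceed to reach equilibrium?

in the forward direction

(NH₄HS is a pure solid — omitted from Qp.)
Qp = P(NH₃)·P(H₂S) = (22.5)·(0.0124) = 0.279
Qp = 0.279 < Kp = 2.20, so the forward reaction proceeds.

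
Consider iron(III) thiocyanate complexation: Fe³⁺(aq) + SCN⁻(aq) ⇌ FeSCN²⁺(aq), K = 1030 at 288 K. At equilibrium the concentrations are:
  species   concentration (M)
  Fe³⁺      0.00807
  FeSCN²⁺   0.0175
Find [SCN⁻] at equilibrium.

At equilibrium, K = [FeSCN²⁺] / ([Fe³⁺]·[SCN⁻]) = 1030.
(0.0175) / ((0.00807)·([SCN⁻])) = 1030
[SCN⁻] = 0.00211 M

[SCN⁻] = 0.00211 M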